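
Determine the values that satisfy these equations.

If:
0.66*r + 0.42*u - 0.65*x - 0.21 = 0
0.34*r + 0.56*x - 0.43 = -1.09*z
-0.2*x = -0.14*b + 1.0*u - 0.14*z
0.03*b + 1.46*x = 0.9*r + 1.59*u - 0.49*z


Then:
b = -6.07174874290817*z - 0.226576145697628
r = 0.711739613872879 - 1.02244566411512*z
u = -0.444913226078266*z - 0.0988665644273898
x = 0.335729520148609 - 1.32565798964439*z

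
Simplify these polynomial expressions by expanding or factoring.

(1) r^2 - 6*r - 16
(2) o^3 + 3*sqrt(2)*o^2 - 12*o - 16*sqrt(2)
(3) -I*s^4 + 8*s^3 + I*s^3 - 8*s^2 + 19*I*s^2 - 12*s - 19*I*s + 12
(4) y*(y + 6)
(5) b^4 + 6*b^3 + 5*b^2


(1) = (r - 8)*(r + 2)
(2) = (o - 2*sqrt(2))*(o + sqrt(2))*(o + 4*sqrt(2))
(3) = (s + I)*(s + 3*I)*(s + 4*I)*(-I*s + I)
(4) = y^2 + 6*y
(5) = b^2*(b + 1)*(b + 5)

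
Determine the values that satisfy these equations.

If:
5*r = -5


Then:
r = -1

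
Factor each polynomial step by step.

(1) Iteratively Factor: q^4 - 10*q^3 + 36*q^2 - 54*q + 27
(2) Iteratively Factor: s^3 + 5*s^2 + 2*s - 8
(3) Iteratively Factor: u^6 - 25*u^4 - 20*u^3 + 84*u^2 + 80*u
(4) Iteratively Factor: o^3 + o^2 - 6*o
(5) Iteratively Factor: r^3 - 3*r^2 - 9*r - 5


(1) = (q - 3)*(q^3 - 7*q^2 + 15*q - 9) = (q - 3)^2*(q^2 - 4*q + 3) = (q - 3)^3*(q - 1)
(2) = (s + 2)*(s^2 + 3*s - 4) = (s + 2)*(s + 4)*(s - 1)
(3) = (u - 5)*(u^5 + 5*u^4 - 20*u^2 - 16*u) = (u - 5)*(u - 2)*(u^4 + 7*u^3 + 14*u^2 + 8*u) = (u - 5)*(u - 2)*(u + 4)*(u^3 + 3*u^2 + 2*u) = (u - 5)*(u - 2)*(u + 2)*(u + 4)*(u^2 + u) = (u - 5)*(u - 2)*(u + 1)*(u + 2)*(u + 4)*(u)
(4) = (o + 3)*(o^2 - 2*o) = (o - 2)*(o + 3)*(o)
(5) = (r - 5)*(r^2 + 2*r + 1) = (r - 5)*(r + 1)*(r + 1)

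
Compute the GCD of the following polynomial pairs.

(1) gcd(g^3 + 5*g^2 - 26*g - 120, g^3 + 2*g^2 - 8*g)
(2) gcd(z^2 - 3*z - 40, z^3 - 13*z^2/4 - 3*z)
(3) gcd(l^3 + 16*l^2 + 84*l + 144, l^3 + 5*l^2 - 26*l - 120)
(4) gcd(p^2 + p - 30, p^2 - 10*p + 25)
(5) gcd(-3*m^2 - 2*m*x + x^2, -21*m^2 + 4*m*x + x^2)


(1) = g + 4
(2) = gcd((z - 8)*(z + 5), z*(z - 4)*(z + 3/4)) = 1
(3) = gcd((l + 4)*(l + 6)^2, (l - 5)*(l + 4)*(l + 6)) = l^2 + 10*l + 24
(4) = gcd((p - 5)*(p + 6), (p - 5)^2) = p - 5
(5) = -3*m + x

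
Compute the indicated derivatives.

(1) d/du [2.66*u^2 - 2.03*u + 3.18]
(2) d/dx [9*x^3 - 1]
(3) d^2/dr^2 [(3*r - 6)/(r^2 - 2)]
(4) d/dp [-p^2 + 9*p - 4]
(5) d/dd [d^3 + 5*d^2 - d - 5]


(1) = 5.32*u - 2.03
(2) = 27*x^2
(3) = 6*(4*r^2*(r - 2) + (2 - 3*r)*(r^2 - 2))/(r^2 - 2)^3
(4) = 9 - 2*p
(5) = 3*d^2 + 10*d - 1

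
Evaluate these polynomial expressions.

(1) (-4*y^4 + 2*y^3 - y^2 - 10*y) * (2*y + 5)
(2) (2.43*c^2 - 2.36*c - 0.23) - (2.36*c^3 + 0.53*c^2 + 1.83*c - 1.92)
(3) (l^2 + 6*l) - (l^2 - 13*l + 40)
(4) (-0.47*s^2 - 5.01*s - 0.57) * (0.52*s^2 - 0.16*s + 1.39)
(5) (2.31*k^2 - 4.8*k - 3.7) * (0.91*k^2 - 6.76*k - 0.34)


(1) = -8*y^5 - 16*y^4 + 8*y^3 - 25*y^2 - 50*y
(2) = -2.36*c^3 + 1.9*c^2 - 4.19*c + 1.69
(3) = 19*l - 40
(4) = -0.2444*s^4 - 2.53*s^3 - 0.1481*s^2 - 6.8727*s - 0.7923
(5) = 2.1021*k^4 - 19.9836*k^3 + 28.2956*k^2 + 26.644*k + 1.258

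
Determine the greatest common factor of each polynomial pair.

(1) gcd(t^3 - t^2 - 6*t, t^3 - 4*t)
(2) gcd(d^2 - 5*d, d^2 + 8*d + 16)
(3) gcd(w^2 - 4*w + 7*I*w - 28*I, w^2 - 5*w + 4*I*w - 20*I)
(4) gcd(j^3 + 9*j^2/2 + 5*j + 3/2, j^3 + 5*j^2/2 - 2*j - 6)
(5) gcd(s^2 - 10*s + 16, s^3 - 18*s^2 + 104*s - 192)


(1) = t^2 + 2*t
(2) = gcd(d*(d - 5), (d + 4)^2) = 1
(3) = gcd((w - 4)*(w + 7*I), (w - 5)*(w + 4*I)) = 1
(4) = 1
(5) = gcd((s - 8)*(s - 2), (s - 8)*(s - 6)*(s - 4)) = s - 8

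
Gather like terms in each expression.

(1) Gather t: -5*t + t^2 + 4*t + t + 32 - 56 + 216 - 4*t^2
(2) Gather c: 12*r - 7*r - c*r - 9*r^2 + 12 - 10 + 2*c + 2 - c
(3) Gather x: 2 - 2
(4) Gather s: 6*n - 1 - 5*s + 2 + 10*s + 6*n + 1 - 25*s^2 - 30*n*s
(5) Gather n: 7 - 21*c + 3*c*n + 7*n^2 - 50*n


(1) = 192 - 3*t^2
(2) = c*(1 - r) - 9*r^2 + 5*r + 4
(3) = 0
(4) = 12*n - 25*s^2 + s*(5 - 30*n) + 2
(5) = -21*c + 7*n^2 + n*(3*c - 50) + 7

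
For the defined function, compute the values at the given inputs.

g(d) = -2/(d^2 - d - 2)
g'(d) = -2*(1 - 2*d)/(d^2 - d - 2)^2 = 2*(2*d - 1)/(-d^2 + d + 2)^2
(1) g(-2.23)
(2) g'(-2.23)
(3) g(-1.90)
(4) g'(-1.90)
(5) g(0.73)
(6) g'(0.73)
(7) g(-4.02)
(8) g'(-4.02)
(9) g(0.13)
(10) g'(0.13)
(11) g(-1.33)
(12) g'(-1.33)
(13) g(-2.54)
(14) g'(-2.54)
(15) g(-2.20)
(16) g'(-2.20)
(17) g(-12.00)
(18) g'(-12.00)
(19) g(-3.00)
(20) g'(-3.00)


(1) = -0.38
(2) = -0.40
(3) = -0.57
(4) = -0.78
(5) = 0.91
(6) = 0.19
(7) = -0.11
(8) = -0.05
(9) = 0.95
(10) = -0.33
(11) = -1.82
(12) = -6.06
(13) = -0.29
(14) = -0.25
(15) = -0.40
(16) = -0.43
(17) = -0.01
(18) = -0.00
(19) = -0.20
(20) = -0.14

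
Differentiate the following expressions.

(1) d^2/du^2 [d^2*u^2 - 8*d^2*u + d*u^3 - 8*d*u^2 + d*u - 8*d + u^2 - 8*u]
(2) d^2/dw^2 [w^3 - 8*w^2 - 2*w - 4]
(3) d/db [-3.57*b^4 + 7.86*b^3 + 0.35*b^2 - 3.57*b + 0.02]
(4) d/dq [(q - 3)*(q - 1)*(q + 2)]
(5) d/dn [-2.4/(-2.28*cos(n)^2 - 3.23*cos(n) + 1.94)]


(1) = 2*d^2 + 6*d*u - 16*d + 2
(2) = 6*w - 16
(3) = -14.28*b^3 + 23.58*b^2 + 0.7*b - 3.57
(4) = 3*q^2 - 4*q - 5
(5) = (10.944*cos(n) + 7.752)*sin(n)/(2.28*cos(n)^2 + 3.23*cos(n) - 1.94)^2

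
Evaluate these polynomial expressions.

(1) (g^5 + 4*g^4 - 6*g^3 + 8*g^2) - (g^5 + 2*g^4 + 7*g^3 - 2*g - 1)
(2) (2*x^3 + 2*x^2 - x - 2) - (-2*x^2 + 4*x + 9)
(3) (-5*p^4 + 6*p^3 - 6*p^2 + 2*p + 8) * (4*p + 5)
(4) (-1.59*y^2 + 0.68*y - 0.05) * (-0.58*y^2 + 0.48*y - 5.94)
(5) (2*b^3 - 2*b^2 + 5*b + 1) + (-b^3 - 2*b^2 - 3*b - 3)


(1) = 2*g^4 - 13*g^3 + 8*g^2 + 2*g + 1
(2) = 2*x^3 + 4*x^2 - 5*x - 11
(3) = -20*p^5 - p^4 + 6*p^3 - 22*p^2 + 42*p + 40
(4) = 0.9222*y^4 - 1.1576*y^3 + 9.8*y^2 - 4.0632*y + 0.297
(5) = b^3 - 4*b^2 + 2*b - 2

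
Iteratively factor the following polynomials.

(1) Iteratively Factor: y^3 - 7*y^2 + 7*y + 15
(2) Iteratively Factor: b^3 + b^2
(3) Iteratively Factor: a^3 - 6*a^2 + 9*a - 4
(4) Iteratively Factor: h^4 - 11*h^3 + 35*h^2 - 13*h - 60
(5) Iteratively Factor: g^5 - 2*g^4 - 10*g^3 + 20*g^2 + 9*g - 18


(1) = (y - 3)*(y^2 - 4*y - 5) = (y - 5)*(y - 3)*(y + 1)
(2) = (b + 1)*(b^2) = b*(b + 1)*(b)
(3) = (a - 1)*(a^2 - 5*a + 4) = (a - 4)*(a - 1)*(a - 1)
(4) = (h - 3)*(h^3 - 8*h^2 + 11*h + 20) = (h - 5)*(h - 3)*(h^2 - 3*h - 4) = (h - 5)*(h - 3)*(h + 1)*(h - 4)
(5) = (g - 1)*(g^4 - g^3 - 11*g^2 + 9*g + 18) = (g - 3)*(g - 1)*(g^3 + 2*g^2 - 5*g - 6) = (g - 3)*(g - 1)*(g + 1)*(g^2 + g - 6) = (g - 3)*(g - 2)*(g - 1)*(g + 1)*(g + 3)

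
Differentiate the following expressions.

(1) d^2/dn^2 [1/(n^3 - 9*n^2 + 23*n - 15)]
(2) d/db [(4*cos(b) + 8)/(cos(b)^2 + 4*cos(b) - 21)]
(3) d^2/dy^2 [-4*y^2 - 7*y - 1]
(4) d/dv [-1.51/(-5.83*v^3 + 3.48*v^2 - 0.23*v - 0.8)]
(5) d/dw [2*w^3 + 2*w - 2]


(1) = 2*(3*(3 - n)*(n^3 - 9*n^2 + 23*n - 15) + (3*n^2 - 18*n + 23)^2)/(n^3 - 9*n^2 + 23*n - 15)^3
(2) = 4*(cos(b)^2 + 4*cos(b) + 29)*sin(b)/(cos(b)^2 + 4*cos(b) - 21)^2
(3) = -8
(4) = (-26.4099*v^2 + 10.5096*v - 0.3473)/(5.83*v^3 - 3.48*v^2 + 0.23*v + 0.8)^2
(5) = 6*w^2 + 2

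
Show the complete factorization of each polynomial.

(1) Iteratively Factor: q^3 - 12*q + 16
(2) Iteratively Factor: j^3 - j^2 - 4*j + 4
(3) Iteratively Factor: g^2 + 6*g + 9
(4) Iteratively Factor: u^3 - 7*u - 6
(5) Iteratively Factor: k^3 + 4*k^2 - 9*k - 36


(1) = (q + 4)*(q^2 - 4*q + 4) = (q - 2)*(q + 4)*(q - 2)
(2) = (j + 2)*(j^2 - 3*j + 2) = (j - 2)*(j + 2)*(j - 1)
(3) = (g + 3)*(g + 3)
(4) = (u - 3)*(u^2 + 3*u + 2) = (u - 3)*(u + 1)*(u + 2)
(5) = (k - 3)*(k^2 + 7*k + 12) = (k - 3)*(k + 4)*(k + 3)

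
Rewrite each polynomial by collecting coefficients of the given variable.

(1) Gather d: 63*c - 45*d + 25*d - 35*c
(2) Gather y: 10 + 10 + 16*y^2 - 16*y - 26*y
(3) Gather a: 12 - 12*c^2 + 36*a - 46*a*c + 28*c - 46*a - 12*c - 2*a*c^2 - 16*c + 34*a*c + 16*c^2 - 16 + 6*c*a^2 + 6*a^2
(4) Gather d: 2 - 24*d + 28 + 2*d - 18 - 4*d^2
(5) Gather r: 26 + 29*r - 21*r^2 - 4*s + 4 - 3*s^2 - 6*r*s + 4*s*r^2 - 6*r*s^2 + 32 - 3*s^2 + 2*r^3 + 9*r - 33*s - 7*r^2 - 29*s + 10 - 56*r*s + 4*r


(1) = 28*c - 20*d
(2) = 16*y^2 - 42*y + 20
(3) = a^2*(6*c + 6) + a*(-2*c^2 - 12*c - 10) + 4*c^2 - 4
(4) = -4*d^2 - 22*d + 12
(5) = 2*r^3 + r^2*(4*s - 28) + r*(-6*s^2 - 62*s + 42) - 6*s^2 - 66*s + 72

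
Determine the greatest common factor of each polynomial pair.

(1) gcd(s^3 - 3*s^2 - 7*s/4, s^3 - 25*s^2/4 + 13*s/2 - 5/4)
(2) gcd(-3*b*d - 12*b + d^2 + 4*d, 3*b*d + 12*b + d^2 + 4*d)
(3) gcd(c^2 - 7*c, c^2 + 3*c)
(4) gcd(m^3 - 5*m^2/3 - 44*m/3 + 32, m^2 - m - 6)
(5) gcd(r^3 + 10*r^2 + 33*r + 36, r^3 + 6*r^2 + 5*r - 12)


(1) = gcd(s*(s - 7/2)*(s + 1/2), (s - 5)*(s - 1)*(s - 1/4)) = 1
(2) = d + 4
(3) = gcd(c*(c - 7), c*(c + 3)) = c
(4) = m - 3
(5) = gcd((r + 3)^2*(r + 4), (r - 1)*(r + 3)*(r + 4)) = r^2 + 7*r + 12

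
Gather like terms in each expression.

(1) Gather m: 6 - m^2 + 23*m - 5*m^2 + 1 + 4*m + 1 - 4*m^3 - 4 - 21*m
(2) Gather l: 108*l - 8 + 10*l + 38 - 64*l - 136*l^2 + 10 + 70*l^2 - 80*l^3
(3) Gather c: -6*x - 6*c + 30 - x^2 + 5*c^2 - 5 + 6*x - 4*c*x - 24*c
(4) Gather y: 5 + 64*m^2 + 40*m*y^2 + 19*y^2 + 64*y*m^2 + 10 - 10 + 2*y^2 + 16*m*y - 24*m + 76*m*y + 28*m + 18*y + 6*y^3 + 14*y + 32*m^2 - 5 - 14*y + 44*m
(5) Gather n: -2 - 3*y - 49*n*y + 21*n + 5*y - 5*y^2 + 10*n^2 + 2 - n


(1) = -4*m^3 - 6*m^2 + 6*m + 4
(2) = -80*l^3 - 66*l^2 + 54*l + 40
(3) = 5*c^2 + c*(-4*x - 30) - x^2 + 25
(4) = 96*m^2 + 48*m + 6*y^3 + y^2*(40*m + 21) + y*(64*m^2 + 92*m + 18)
(5) = 10*n^2 + n*(20 - 49*y) - 5*y^2 + 2*y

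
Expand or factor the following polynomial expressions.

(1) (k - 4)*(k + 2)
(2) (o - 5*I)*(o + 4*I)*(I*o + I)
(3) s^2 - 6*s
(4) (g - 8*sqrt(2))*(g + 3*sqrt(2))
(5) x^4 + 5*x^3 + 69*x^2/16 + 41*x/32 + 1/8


(1) = k^2 - 2*k - 8
(2) = I*o^3 + o^2 + I*o^2 + o + 20*I*o + 20*I
(3) = s*(s - 6)
(4) = g^2 - 5*sqrt(2)*g - 48
(5) = (x + 1/4)^2*(x + 1/2)*(x + 4)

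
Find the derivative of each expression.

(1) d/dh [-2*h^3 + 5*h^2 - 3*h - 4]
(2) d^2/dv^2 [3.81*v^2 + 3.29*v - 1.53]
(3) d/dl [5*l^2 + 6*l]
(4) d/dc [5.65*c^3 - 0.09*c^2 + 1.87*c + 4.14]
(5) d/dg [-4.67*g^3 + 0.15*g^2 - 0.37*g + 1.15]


(1) = -6*h^2 + 10*h - 3
(2) = 7.62000000000000
(3) = 10*l + 6
(4) = 16.95*c^2 - 0.18*c + 1.87
(5) = -14.01*g^2 + 0.3*g - 0.37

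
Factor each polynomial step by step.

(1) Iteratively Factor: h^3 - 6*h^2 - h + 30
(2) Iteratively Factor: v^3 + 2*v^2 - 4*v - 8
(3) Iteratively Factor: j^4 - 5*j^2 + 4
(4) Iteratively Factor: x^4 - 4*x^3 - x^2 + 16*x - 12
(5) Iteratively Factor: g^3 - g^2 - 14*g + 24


(1) = (h - 5)*(h^2 - h - 6) = (h - 5)*(h + 2)*(h - 3)
(2) = (v + 2)*(v^2 - 4) = (v + 2)^2*(v - 2)
(3) = (j + 1)*(j^3 - j^2 - 4*j + 4) = (j - 1)*(j + 1)*(j^2 - 4) = (j - 2)*(j - 1)*(j + 1)*(j + 2)
(4) = (x - 3)*(x^3 - x^2 - 4*x + 4) = (x - 3)*(x - 2)*(x^2 + x - 2) = (x - 3)*(x - 2)*(x + 2)*(x - 1)
(5) = (g - 2)*(g^2 + g - 12) = (g - 2)*(g + 4)*(g - 3)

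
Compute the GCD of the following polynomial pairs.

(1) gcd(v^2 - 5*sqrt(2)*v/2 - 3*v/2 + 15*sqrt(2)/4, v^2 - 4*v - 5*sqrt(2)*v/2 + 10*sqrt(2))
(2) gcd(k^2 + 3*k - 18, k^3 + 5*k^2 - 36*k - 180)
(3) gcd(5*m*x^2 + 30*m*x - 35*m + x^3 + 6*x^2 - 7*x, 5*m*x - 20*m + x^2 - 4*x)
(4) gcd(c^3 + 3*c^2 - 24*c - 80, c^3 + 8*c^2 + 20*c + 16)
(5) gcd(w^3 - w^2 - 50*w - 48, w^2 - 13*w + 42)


(1) = gcd((v - 3/2)*(v - 5*sqrt(2)/2), (v - 4)*(v - 5*sqrt(2)/2)) = v - 5*sqrt(2)/2
(2) = k + 6
(3) = 5*m + x
(4) = gcd((c - 5)*(c + 4)^2, (c + 2)^2*(c + 4)) = c + 4
(5) = gcd((w - 8)*(w + 1)*(w + 6), (w - 7)*(w - 6)) = 1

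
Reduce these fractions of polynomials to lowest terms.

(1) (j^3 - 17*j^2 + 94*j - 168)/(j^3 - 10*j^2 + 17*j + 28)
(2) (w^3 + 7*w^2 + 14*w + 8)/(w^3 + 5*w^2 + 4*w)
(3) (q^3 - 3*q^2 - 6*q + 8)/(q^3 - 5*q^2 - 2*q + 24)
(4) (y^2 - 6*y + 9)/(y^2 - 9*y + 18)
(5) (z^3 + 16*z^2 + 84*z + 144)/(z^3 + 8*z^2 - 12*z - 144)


(1) = (j - 6)/(j + 1)
(2) = (w + 2)/w
(3) = (q - 1)/(q - 3)
(4) = (y - 3)/(y - 6)
(5) = (z + 4)/(z - 4)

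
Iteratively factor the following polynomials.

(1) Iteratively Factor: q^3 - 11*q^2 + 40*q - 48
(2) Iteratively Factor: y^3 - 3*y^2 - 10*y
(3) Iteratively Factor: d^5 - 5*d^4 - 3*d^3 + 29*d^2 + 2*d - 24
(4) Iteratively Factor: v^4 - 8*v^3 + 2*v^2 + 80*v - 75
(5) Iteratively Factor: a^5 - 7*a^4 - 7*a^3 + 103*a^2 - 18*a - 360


(1) = (q - 3)*(q^2 - 8*q + 16) = (q - 4)*(q - 3)*(q - 4)
(2) = (y)*(y^2 - 3*y - 10) = y*(y - 5)*(y + 2)
(3) = (d - 3)*(d^4 - 2*d^3 - 9*d^2 + 2*d + 8) = (d - 3)*(d + 2)*(d^3 - 4*d^2 - d + 4) = (d - 3)*(d - 1)*(d + 2)*(d^2 - 3*d - 4) = (d - 4)*(d - 3)*(d - 1)*(d + 2)*(d + 1)
(4) = (v - 5)*(v^3 - 3*v^2 - 13*v + 15) = (v - 5)^2*(v^2 + 2*v - 3) = (v - 5)^2*(v - 1)*(v + 3)
(5) = (a + 3)*(a^4 - 10*a^3 + 23*a^2 + 34*a - 120) = (a + 2)*(a + 3)*(a^3 - 12*a^2 + 47*a - 60) = (a - 5)*(a + 2)*(a + 3)*(a^2 - 7*a + 12) = (a - 5)*(a - 4)*(a + 2)*(a + 3)*(a - 3)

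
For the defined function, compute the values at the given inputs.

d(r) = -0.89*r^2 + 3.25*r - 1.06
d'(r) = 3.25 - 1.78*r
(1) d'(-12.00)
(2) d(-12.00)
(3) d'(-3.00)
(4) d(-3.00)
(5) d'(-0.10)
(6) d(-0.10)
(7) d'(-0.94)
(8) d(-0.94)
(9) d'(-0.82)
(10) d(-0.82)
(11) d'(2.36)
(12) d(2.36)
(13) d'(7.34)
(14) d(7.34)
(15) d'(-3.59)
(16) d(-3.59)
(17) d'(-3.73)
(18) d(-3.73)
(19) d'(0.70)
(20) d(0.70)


(1) = 24.61
(2) = -168.22
(3) = 8.59
(4) = -18.82
(5) = 3.43
(6) = -1.39
(7) = 4.92
(8) = -4.90
(9) = 4.71
(10) = -4.32
(11) = -0.95
(12) = 1.65
(13) = -9.82
(14) = -25.15
(15) = 9.64
(16) = -24.20
(17) = 9.89
(18) = -25.56
(19) = 2.00
(20) = 0.78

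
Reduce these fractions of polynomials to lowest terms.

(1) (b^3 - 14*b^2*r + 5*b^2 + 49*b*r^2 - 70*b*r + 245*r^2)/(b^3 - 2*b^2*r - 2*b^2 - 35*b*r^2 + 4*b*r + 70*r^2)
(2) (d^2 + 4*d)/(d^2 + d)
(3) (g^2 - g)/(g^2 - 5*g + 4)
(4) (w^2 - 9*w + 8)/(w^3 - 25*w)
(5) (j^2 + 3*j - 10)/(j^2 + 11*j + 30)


(1) = (b^2 - 7*b*r + 5*b - 35*r)/(b^2 + 5*b*r - 2*b - 10*r)
(2) = (d + 4)/(d + 1)
(3) = g/(g - 4)
(4) = (w^2 - 9*w + 8)/(w^3 - 25*w)
(5) = (j - 2)/(j + 6)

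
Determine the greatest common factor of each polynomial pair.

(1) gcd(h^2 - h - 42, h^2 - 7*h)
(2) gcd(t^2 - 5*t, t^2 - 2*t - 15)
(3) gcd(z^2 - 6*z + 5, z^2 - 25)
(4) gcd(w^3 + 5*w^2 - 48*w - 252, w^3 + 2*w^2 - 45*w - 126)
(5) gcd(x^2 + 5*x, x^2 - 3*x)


(1) = gcd((h - 7)*(h + 6), h*(h - 7)) = h - 7
(2) = t - 5
(3) = gcd((z - 5)*(z - 1), (z - 5)*(z + 5)) = z - 5
(4) = gcd((w - 7)*(w + 6)^2, (w - 7)*(w + 3)*(w + 6)) = w^2 - w - 42
(5) = gcd(x*(x + 5), x*(x - 3)) = x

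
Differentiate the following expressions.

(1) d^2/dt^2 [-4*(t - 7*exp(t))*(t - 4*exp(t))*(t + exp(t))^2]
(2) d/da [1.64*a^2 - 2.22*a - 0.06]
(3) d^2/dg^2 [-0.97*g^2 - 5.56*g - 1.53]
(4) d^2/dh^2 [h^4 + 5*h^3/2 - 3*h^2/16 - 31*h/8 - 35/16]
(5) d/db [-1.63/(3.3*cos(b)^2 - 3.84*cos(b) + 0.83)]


(1) = 36*t^3*exp(t) - 112*t^2*exp(2*t) + 216*t^2*exp(t) - 48*t^2 - 1620*t*exp(3*t) - 224*t*exp(2*t) + 216*t*exp(t) - 1792*exp(4*t) - 1080*exp(3*t) - 56*exp(2*t)
(2) = 3.28*a - 2.22
(3) = -1.94000000000000
(4) = 12*h^2 + 15*h - 3/8
(5) = (6.2592 - 10.758*cos(b))*sin(b)/(3.3*cos(b)^2 - 3.84*cos(b) + 0.83)^2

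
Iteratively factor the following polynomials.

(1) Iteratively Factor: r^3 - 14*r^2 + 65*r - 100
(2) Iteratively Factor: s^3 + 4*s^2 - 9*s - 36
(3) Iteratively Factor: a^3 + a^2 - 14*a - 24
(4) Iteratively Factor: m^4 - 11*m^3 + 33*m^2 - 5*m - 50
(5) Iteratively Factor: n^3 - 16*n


(1) = (r - 5)*(r^2 - 9*r + 20) = (r - 5)*(r - 4)*(r - 5)
(2) = (s + 4)*(s^2 - 9) = (s + 3)*(s + 4)*(s - 3)
(3) = (a + 2)*(a^2 - a - 12) = (a + 2)*(a + 3)*(a - 4)
(4) = (m - 5)*(m^3 - 6*m^2 + 3*m + 10) = (m - 5)^2*(m^2 - m - 2) = (m - 5)^2*(m + 1)*(m - 2)
(5) = (n - 4)*(n^2 + 4*n) = (n - 4)*(n + 4)*(n)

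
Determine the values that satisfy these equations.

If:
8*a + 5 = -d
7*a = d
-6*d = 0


Then:
No Solution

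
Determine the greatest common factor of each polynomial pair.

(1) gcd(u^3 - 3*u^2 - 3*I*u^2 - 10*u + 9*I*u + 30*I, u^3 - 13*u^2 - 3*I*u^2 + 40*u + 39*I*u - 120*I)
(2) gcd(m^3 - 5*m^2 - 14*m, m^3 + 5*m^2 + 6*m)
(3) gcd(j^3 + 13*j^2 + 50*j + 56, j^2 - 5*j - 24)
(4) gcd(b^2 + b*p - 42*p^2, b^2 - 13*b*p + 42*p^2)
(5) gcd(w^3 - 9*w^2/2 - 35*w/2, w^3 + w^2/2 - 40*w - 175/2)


(1) = gcd((u - 5)*(u + 2)*(u - 3*I), (u - 8)*(u - 5)*(u - 3*I)) = u^2 + u*(-5 - 3*I) + 15*I
(2) = gcd(m*(m - 7)*(m + 2), m*(m + 2)*(m + 3)) = m^2 + 2*m
(3) = 1
(4) = -b + 6*p
(5) = w^2 - 9*w/2 - 35/2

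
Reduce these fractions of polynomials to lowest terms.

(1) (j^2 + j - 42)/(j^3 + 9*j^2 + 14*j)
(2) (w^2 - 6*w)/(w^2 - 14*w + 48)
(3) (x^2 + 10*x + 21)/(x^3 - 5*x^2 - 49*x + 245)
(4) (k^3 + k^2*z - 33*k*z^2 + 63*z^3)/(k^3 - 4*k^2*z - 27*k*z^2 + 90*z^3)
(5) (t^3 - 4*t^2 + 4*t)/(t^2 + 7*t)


(1) = (j - 6)/(j^2 + 2*j)
(2) = w/(w - 8)
(3) = (x + 3)/(x^2 - 12*x + 35)
(4) = (-k^2 - 4*k*z + 21*z^2)/(-k^2 + k*z + 30*z^2)
(5) = (t^2 - 4*t + 4)/(t + 7)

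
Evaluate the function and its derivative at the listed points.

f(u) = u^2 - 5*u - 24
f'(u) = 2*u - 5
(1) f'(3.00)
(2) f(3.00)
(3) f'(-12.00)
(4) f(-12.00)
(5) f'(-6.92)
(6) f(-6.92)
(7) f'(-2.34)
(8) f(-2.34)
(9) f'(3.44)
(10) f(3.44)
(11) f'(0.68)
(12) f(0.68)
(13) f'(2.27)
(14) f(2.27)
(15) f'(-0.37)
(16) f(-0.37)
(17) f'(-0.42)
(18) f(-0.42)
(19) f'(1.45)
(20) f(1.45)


(1) = 1.00
(2) = -30.00
(3) = -29.00
(4) = 180.00
(5) = -18.84
(6) = 58.49
(7) = -9.68
(8) = -6.82
(9) = 1.88
(10) = -29.37
(11) = -3.64
(12) = -26.94
(13) = -0.46
(14) = -30.20
(15) = -5.74
(16) = -22.01
(17) = -5.84
(18) = -21.72
(19) = -2.10
(20) = -29.15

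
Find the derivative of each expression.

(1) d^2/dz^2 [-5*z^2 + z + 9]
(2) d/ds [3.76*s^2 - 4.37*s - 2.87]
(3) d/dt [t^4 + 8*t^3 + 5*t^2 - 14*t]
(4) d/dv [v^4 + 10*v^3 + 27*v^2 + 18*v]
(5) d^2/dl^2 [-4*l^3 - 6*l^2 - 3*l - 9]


(1) = -10
(2) = 7.52*s - 4.37
(3) = 4*t^3 + 24*t^2 + 10*t - 14
(4) = 4*v^3 + 30*v^2 + 54*v + 18
(5) = -24*l - 12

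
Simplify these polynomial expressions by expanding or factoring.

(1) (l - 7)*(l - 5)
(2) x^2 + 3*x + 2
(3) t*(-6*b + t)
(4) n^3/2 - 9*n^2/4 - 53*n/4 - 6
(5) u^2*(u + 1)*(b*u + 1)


(1) = l^2 - 12*l + 35
(2) = (x + 1)*(x + 2)
(3) = -6*b*t + t^2
(4) = (n/2 + 1/4)*(n - 8)*(n + 3)
(5) = b*u^4 + b*u^3 + u^3 + u^2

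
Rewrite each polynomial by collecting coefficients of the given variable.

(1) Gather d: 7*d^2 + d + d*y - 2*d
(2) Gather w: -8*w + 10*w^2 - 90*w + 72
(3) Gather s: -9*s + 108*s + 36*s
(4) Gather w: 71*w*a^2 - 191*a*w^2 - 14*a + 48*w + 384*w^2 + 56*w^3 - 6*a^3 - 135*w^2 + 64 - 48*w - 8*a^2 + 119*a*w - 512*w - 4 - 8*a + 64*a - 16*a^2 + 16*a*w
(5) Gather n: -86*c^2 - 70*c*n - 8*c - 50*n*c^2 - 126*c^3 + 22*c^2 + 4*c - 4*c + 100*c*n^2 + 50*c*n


(1) = 7*d^2 + d*(y - 1)
(2) = 10*w^2 - 98*w + 72
(3) = 135*s
(4) = -6*a^3 - 24*a^2 + 42*a + 56*w^3 + w^2*(249 - 191*a) + w*(71*a^2 + 135*a - 512) + 60
(5) = -126*c^3 - 64*c^2 + 100*c*n^2 - 8*c + n*(-50*c^2 - 20*c)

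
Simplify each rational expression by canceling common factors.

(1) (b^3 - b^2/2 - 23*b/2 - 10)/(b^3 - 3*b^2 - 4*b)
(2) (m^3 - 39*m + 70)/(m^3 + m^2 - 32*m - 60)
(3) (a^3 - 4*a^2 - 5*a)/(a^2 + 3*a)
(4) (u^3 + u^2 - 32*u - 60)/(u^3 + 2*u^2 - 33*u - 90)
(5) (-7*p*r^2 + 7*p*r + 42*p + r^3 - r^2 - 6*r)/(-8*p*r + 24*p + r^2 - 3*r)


(1) = (2*b + 5)/(2*b)
(2) = (m^3 - 39*m + 70)/(m^3 + m^2 - 32*m - 60)
(3) = (a^2 - 4*a - 5)/(a + 3)
(4) = (u + 2)/(u + 3)
(5) = (7*p*r + 14*p - r^2 - 2*r)/(8*p - r)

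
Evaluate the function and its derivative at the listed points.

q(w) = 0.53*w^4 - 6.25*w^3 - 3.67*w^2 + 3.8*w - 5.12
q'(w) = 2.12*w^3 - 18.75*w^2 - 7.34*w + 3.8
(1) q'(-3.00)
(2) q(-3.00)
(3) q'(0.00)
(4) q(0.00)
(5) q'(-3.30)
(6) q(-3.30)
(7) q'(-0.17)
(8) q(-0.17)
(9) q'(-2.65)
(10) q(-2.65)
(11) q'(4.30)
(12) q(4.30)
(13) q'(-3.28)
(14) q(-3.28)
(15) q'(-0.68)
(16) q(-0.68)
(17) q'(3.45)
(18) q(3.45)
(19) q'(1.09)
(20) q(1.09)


(1) = -200.17
(2) = 162.13
(3) = 3.80
(4) = -5.12
(5) = -252.35
(6) = 229.83
(7) = 4.50
(8) = -5.84
(9) = -147.87
(10) = 101.48
(11) = -205.89
(12) = -372.36
(13) = -248.65
(14) = 224.82
(15) = -0.55
(16) = -7.32
(17) = -157.64
(18) = -217.25
(19) = -23.73
(20) = -12.68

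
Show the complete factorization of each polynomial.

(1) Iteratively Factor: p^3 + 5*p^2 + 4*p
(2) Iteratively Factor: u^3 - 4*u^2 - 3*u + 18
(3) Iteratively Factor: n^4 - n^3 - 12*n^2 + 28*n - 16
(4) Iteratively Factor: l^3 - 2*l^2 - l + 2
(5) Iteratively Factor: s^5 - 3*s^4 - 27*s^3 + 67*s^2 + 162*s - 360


(1) = (p + 1)*(p^2 + 4*p) = (p + 1)*(p + 4)*(p)
(2) = (u - 3)*(u^2 - u - 6) = (u - 3)*(u + 2)*(u - 3)
(3) = (n - 2)*(n^3 + n^2 - 10*n + 8) = (n - 2)*(n + 4)*(n^2 - 3*n + 2) = (n - 2)*(n - 1)*(n + 4)*(n - 2)
(4) = (l + 1)*(l^2 - 3*l + 2) = (l - 1)*(l + 1)*(l - 2)
(5) = (s - 5)*(s^4 + 2*s^3 - 17*s^2 - 18*s + 72) = (s - 5)*(s - 2)*(s^3 + 4*s^2 - 9*s - 36) = (s - 5)*(s - 2)*(s + 3)*(s^2 + s - 12) = (s - 5)*(s - 3)*(s - 2)*(s + 3)*(s + 4)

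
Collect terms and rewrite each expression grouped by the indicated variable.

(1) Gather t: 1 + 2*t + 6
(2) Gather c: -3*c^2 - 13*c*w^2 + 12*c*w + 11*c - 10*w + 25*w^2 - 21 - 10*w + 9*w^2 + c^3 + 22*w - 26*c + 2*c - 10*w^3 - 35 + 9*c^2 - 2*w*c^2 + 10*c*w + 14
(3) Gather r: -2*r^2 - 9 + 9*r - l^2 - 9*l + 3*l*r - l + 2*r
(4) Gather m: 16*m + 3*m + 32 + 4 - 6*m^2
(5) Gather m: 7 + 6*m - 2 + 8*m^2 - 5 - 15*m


(1) = 2*t + 7
(2) = c^3 + c^2*(6 - 2*w) + c*(-13*w^2 + 22*w - 13) - 10*w^3 + 34*w^2 + 2*w - 42
(3) = -l^2 - 10*l - 2*r^2 + r*(3*l + 11) - 9
(4) = -6*m^2 + 19*m + 36
(5) = 8*m^2 - 9*m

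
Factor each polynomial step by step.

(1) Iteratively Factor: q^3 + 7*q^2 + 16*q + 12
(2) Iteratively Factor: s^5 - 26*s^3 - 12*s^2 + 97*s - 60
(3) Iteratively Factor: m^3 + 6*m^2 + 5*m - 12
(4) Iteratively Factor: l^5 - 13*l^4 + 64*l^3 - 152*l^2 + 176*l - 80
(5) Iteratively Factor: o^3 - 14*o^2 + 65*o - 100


(1) = (q + 2)*(q^2 + 5*q + 6) = (q + 2)^2*(q + 3)
(2) = (s - 1)*(s^4 + s^3 - 25*s^2 - 37*s + 60) = (s - 1)*(s + 3)*(s^3 - 2*s^2 - 19*s + 20) = (s - 5)*(s - 1)*(s + 3)*(s^2 + 3*s - 4) = (s - 5)*(s - 1)^2*(s + 3)*(s + 4)
(3) = (m - 1)*(m^2 + 7*m + 12) = (m - 1)*(m + 4)*(m + 3)
(4) = (l - 2)*(l^4 - 11*l^3 + 42*l^2 - 68*l + 40) = (l - 5)*(l - 2)*(l^3 - 6*l^2 + 12*l - 8) = (l - 5)*(l - 2)^2*(l^2 - 4*l + 4) = (l - 5)*(l - 2)^3*(l - 2)
(5) = (o - 5)*(o^2 - 9*o + 20) = (o - 5)^2*(o - 4)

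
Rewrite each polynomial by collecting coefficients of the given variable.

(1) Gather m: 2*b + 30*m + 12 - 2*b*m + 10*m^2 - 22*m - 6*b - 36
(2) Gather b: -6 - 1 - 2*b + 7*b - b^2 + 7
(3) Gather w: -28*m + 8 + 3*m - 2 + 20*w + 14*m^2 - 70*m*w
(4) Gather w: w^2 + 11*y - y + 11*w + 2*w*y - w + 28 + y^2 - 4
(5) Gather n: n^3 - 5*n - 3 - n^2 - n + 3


(1) = -4*b + 10*m^2 + m*(8 - 2*b) - 24
(2) = -b^2 + 5*b
(3) = 14*m^2 - 25*m + w*(20 - 70*m) + 6
(4) = w^2 + w*(2*y + 10) + y^2 + 10*y + 24
(5) = n^3 - n^2 - 6*n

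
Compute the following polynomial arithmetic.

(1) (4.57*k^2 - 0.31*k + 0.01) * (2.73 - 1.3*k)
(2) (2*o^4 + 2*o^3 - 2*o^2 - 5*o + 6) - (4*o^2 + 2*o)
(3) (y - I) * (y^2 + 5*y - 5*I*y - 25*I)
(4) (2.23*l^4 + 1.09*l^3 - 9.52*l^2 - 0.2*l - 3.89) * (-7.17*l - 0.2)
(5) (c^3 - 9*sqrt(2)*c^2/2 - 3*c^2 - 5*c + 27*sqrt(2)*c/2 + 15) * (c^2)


(1) = -5.941*k^3 + 12.8791*k^2 - 0.8593*k + 0.0273
(2) = 2*o^4 + 2*o^3 - 6*o^2 - 7*o + 6
(3) = y^3 + 5*y^2 - 6*I*y^2 - 5*y - 30*I*y - 25
(4) = -15.9891*l^5 - 8.2613*l^4 + 68.0404*l^3 + 3.338*l^2 + 27.9313*l + 0.778
(5) = c^5 - 9*sqrt(2)*c^4/2 - 3*c^4 - 5*c^3 + 27*sqrt(2)*c^3/2 + 15*c^2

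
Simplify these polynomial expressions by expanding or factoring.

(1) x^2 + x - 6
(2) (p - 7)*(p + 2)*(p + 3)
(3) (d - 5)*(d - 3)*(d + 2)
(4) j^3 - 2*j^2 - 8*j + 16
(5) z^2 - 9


(1) = (x - 2)*(x + 3)
(2) = p^3 - 2*p^2 - 29*p - 42
(3) = d^3 - 6*d^2 - d + 30
(4) = (j - 2)*(j - 2*sqrt(2))*(j + 2*sqrt(2))
(5) = (z - 3)*(z + 3)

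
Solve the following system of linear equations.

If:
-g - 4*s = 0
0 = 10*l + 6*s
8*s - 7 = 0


Then:
g = -7/2
l = -21/40
s = 7/8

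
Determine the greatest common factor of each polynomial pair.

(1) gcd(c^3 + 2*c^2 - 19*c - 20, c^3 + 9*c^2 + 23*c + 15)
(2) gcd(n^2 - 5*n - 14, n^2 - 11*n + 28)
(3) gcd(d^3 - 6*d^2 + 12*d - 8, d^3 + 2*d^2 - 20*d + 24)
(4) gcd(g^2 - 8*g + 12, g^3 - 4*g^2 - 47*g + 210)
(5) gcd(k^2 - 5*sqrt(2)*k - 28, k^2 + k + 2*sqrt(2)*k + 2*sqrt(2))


(1) = c^2 + 6*c + 5
(2) = gcd((n - 7)*(n + 2), (n - 7)*(n - 4)) = n - 7
(3) = gcd((d - 2)^3, (d - 2)^2*(d + 6)) = d^2 - 4*d + 4
(4) = g - 6
(5) = gcd((k - 7*sqrt(2))*(k + 2*sqrt(2)), (k + 1)*(k + 2*sqrt(2))) = k + 2*sqrt(2)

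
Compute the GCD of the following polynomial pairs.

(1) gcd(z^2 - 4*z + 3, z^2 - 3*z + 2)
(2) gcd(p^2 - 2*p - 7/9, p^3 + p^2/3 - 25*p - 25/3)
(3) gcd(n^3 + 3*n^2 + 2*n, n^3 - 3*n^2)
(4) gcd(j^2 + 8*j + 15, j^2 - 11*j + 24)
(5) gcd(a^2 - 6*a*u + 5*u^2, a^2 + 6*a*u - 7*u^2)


(1) = gcd((z - 3)*(z - 1), (z - 2)*(z - 1)) = z - 1
(2) = gcd((p - 7/3)*(p + 1/3), (p - 5)*(p + 1/3)*(p + 5)) = p + 1/3
(3) = gcd(n*(n + 1)*(n + 2), n^2*(n - 3)) = n
(4) = 1
(5) = -a + u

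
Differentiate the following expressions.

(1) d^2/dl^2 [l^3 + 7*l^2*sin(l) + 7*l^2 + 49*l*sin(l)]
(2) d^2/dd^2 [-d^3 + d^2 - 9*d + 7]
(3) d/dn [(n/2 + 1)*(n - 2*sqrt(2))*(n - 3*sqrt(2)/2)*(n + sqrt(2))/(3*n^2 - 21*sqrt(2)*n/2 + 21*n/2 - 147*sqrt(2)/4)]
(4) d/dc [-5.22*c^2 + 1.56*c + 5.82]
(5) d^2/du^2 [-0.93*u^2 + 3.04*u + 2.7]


(1) = -7*l^2*sin(l) - 49*l*sin(l) + 28*l*cos(l) + 6*l + 14*sin(l) + 98*cos(l) + 14
(2) = 2 - 6*d
(3) = (8*n^5 - 52*sqrt(2)*n^4 + 50*n^4 - 322*sqrt(2)*n^3 + 196*n^3 - 374*sqrt(2)*n^2 + 869*n^2 + 2*sqrt(2)*n + 980*n - 252 - 70*sqrt(2))/(3*(8*n^4 - 56*sqrt(2)*n^3 + 56*n^3 - 392*sqrt(2)*n^2 + 294*n^2 - 686*sqrt(2)*n + 1372*n + 2401))
(4) = 1.56 - 10.44*c
(5) = -1.86000000000000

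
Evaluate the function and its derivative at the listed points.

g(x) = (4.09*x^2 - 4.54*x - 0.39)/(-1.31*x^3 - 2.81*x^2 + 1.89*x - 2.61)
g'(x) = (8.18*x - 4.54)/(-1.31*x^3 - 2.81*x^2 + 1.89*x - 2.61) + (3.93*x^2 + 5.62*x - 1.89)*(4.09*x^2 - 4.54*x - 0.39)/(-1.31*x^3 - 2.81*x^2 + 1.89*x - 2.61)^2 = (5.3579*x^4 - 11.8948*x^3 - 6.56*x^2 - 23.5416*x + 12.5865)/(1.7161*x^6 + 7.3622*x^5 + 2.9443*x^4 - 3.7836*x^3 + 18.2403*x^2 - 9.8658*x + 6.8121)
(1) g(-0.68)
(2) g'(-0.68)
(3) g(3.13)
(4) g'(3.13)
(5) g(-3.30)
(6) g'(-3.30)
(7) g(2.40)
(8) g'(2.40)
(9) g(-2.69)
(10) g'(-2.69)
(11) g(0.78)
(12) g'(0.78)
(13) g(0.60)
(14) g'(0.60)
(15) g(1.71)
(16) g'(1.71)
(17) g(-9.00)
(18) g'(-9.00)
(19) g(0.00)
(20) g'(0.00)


(1) = -0.96
(2) = 1.33
(3) = -0.40
(4) = 0.01
(5) = 7.75
(6) = 18.58
(7) = -0.38
(8) = -0.07
(9) = -16.38
(10) = 84.56
(11) = 0.42
(12) = -1.12
(13) = 0.59
(14) = -0.75
(15) = -0.27
(16) = -0.30
(17) = 0.53
(18) = 0.09
(19) = 0.15
(20) = 1.85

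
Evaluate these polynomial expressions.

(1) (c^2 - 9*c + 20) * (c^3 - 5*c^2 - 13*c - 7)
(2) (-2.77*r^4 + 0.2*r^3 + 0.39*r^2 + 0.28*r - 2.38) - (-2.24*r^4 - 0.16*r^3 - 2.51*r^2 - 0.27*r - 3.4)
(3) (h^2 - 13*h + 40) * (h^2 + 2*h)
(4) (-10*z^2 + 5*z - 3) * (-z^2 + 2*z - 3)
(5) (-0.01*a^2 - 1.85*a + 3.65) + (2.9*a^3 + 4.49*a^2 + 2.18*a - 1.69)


(1) = c^5 - 14*c^4 + 52*c^3 + 10*c^2 - 197*c - 140
(2) = -0.53*r^4 + 0.36*r^3 + 2.9*r^2 + 0.55*r + 1.02
(3) = h^4 - 11*h^3 + 14*h^2 + 80*h
(4) = 10*z^4 - 25*z^3 + 43*z^2 - 21*z + 9
(5) = 2.9*a^3 + 4.48*a^2 + 0.33*a + 1.96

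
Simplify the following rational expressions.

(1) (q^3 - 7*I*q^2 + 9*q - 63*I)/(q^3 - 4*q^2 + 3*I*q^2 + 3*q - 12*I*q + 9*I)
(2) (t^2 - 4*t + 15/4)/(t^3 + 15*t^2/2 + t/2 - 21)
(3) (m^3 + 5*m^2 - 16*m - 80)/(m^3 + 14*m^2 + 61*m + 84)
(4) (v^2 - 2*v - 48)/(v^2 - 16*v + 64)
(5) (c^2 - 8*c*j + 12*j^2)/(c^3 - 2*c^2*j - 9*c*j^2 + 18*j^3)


(1) = (q^2 - 10*I*q - 21)/(q^2 - 4*q + 3)
(2) = (2*t - 5)/(2*t^2 + 18*t + 28)
(3) = (m^2 + m - 20)/(m^2 + 10*m + 21)
(4) = (v + 6)/(v - 8)
(5) = (c - 6*j)/(c^2 - 9*j^2)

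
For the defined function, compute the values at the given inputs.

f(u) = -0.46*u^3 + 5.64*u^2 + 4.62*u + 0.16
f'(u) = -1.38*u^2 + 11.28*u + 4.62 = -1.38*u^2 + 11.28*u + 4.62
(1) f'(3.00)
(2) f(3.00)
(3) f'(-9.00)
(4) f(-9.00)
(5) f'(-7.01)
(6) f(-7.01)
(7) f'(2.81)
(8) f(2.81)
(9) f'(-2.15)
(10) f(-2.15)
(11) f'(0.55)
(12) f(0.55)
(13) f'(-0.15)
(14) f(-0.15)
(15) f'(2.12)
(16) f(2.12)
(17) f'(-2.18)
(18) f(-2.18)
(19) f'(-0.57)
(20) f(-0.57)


(1) = 26.04
(2) = 52.36
(3) = -208.68
(4) = 750.76
(5) = -142.27
(6) = 403.38
(7) = 25.42
(8) = 47.47
(9) = -26.01
(10) = 20.87
(11) = 10.41
(12) = 4.33
(13) = 2.90
(14) = -0.40
(15) = 22.33
(16) = 30.92
(17) = -26.53
(18) = 21.66
(19) = -2.26
(20) = -0.56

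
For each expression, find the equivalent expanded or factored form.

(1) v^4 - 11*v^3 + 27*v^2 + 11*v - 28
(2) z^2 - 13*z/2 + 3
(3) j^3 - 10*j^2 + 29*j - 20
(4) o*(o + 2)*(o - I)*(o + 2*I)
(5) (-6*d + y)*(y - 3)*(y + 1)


(1) = (v - 7)*(v - 4)*(v - 1)*(v + 1)
(2) = (z - 6)*(z - 1/2)
(3) = (j - 5)*(j - 4)*(j - 1)
(4) = o^4 + 2*o^3 + I*o^3 + 2*o^2 + 2*I*o^2 + 4*o
(5) = -6*d*y^2 + 12*d*y + 18*d + y^3 - 2*y^2 - 3*y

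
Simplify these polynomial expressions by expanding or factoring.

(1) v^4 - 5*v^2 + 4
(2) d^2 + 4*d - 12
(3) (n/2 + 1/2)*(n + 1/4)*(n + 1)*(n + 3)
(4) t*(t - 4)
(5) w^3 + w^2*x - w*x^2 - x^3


(1) = (v - 2)*(v - 1)*(v + 1)*(v + 2)
(2) = (d - 2)*(d + 6)
(3) = n^4/2 + 21*n^3/8 + 33*n^2/8 + 19*n/8 + 3/8
(4) = t^2 - 4*t
(5) = (w - x)*(w + x)^2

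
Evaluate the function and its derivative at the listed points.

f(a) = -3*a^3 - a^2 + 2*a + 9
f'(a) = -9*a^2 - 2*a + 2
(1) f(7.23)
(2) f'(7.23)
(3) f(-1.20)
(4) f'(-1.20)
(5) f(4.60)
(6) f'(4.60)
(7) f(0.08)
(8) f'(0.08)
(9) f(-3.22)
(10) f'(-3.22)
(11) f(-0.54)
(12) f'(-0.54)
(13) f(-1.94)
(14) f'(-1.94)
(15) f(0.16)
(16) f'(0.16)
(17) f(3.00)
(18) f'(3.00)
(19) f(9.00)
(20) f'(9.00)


(1) = -1162.61
(2) = -482.92
(3) = 10.34
(4) = -8.56
(5) = -294.97
(6) = -197.64
(7) = 9.15
(8) = 1.78
(9) = 92.35
(10) = -84.88
(11) = 8.10
(12) = 0.46
(13) = 23.26
(14) = -27.99
(15) = 9.28
(16) = 1.45
(17) = -75.00
(18) = -85.00
(19) = -2241.00
(20) = -745.00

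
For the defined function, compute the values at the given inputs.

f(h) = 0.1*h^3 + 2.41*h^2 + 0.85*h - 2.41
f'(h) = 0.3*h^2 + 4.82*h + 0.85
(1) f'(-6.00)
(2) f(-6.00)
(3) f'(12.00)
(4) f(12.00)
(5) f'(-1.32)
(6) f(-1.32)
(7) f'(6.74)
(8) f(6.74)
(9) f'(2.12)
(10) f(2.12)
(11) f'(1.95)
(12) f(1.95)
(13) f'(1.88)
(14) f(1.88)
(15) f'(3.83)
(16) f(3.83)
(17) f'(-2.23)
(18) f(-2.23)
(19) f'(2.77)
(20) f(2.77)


(1) = -17.27
(2) = 57.65
(3) = 101.89
(4) = 527.63
(5) = -4.99
(6) = 0.44
(7) = 46.97
(8) = 143.42
(9) = 12.42
(10) = 11.18
(11) = 11.39
(12) = 9.15
(13) = 10.97
(14) = 8.37
(15) = 23.71
(16) = 41.82
(17) = -8.41
(18) = 6.57
(19) = 16.50
(20) = 20.56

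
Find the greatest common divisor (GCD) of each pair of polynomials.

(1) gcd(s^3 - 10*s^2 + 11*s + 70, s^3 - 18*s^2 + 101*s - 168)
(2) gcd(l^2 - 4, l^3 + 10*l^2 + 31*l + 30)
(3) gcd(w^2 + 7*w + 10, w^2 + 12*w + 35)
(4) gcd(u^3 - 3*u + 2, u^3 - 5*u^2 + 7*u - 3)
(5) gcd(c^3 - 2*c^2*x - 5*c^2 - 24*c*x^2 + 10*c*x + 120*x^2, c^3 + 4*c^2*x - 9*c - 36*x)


(1) = gcd((s - 7)*(s - 5)*(s + 2), (s - 8)*(s - 7)*(s - 3)) = s - 7
(2) = gcd((l - 2)*(l + 2), (l + 2)*(l + 3)*(l + 5)) = l + 2
(3) = gcd((w + 2)*(w + 5), (w + 5)*(w + 7)) = w + 5
(4) = gcd((u - 1)^2*(u + 2), (u - 3)*(u - 1)^2) = u^2 - 2*u + 1
(5) = gcd((c - 5)*(c - 6*x)*(c + 4*x), (c - 3)*(c + 3)*(c + 4*x)) = c + 4*x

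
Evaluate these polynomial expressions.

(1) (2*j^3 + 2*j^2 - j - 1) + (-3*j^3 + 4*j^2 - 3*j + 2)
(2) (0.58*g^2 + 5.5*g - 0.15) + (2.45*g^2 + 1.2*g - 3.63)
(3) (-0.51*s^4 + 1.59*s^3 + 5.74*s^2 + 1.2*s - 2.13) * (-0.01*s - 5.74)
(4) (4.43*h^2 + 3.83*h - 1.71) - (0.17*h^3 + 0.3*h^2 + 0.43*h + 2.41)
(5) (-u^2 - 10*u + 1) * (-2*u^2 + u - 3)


(1) = -j^3 + 6*j^2 - 4*j + 1
(2) = 3.03*g^2 + 6.7*g - 3.78
(3) = 0.0051*s^5 + 2.9115*s^4 - 9.184*s^3 - 32.9596*s^2 - 6.8667*s + 12.2262
(4) = -0.17*h^3 + 4.13*h^2 + 3.4*h - 4.12
(5) = 2*u^4 + 19*u^3 - 9*u^2 + 31*u - 3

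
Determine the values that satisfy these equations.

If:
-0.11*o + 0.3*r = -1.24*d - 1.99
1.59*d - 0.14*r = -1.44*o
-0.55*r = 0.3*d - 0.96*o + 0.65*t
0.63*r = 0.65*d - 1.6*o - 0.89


Then:
d = -0.74
o = 0.48
r = -3.40
t = 3.94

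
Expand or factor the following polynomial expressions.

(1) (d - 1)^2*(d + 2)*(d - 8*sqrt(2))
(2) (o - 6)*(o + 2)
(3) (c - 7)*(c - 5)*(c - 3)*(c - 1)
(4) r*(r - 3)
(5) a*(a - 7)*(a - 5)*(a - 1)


(1) = d^4 - 8*sqrt(2)*d^3 - 3*d^2 + 2*d + 24*sqrt(2)*d - 16*sqrt(2)
(2) = o^2 - 4*o - 12
(3) = c^4 - 16*c^3 + 86*c^2 - 176*c + 105
(4) = r^2 - 3*r
(5) = a^4 - 13*a^3 + 47*a^2 - 35*a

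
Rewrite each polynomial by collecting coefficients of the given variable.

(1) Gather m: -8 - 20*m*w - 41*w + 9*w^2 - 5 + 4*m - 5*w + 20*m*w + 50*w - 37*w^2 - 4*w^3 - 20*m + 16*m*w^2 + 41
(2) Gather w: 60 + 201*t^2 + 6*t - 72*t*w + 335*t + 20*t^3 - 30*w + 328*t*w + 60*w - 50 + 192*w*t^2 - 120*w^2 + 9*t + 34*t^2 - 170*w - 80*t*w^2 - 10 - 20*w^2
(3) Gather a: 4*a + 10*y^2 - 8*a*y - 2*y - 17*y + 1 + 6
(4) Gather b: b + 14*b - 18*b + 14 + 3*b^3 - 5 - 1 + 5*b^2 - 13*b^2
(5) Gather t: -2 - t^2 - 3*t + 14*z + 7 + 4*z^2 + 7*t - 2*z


(1) = m*(16*w^2 - 16) - 4*w^3 - 28*w^2 + 4*w + 28
(2) = 20*t^3 + 235*t^2 + 350*t + w^2*(-80*t - 140) + w*(192*t^2 + 256*t - 140)
(3) = a*(4 - 8*y) + 10*y^2 - 19*y + 7
(4) = 3*b^3 - 8*b^2 - 3*b + 8
(5) = -t^2 + 4*t + 4*z^2 + 12*z + 5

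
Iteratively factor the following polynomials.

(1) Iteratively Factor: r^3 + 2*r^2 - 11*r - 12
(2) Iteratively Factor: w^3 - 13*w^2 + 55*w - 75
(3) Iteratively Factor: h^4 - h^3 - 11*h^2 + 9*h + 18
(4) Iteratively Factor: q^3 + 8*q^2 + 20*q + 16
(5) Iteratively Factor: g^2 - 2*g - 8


(1) = (r + 1)*(r^2 + r - 12) = (r - 3)*(r + 1)*(r + 4)
(2) = (w - 5)*(w^2 - 8*w + 15) = (w - 5)^2*(w - 3)
(3) = (h + 1)*(h^3 - 2*h^2 - 9*h + 18) = (h + 1)*(h + 3)*(h^2 - 5*h + 6) = (h - 3)*(h + 1)*(h + 3)*(h - 2)
(4) = (q + 2)*(q^2 + 6*q + 8) = (q + 2)^2*(q + 4)
(5) = (g - 4)*(g + 2)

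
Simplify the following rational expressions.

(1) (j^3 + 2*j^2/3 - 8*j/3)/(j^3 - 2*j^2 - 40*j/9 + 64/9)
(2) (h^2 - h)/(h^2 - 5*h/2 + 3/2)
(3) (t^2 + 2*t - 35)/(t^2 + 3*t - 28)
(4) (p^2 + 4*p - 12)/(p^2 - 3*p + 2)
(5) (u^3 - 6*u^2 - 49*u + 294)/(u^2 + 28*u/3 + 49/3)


(1) = 3*j/(3*j - 8)
(2) = 2*h/(2*h - 3)
(3) = (t - 5)/(t - 4)
(4) = (p + 6)/(p - 1)
(5) = (3*u^2 - 39*u + 126)/(3*u + 7)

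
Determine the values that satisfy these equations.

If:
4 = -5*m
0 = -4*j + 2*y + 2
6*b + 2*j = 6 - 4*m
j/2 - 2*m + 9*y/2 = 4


Then:
b = 368/285
j = 69/95
m = -4/5
y = 43/95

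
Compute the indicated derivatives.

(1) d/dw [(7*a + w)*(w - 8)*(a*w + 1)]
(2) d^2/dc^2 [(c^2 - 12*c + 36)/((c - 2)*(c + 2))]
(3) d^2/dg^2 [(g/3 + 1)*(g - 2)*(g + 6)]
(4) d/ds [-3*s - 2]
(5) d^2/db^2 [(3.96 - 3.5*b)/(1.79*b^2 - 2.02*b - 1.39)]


(1) = a*(7*a + w)*(w - 8) + (7*a + w)*(a*w + 1) + (w - 8)*(a*w + 1)
(2) = 8*(-3*c^3 + 30*c^2 - 36*c + 40)/(c^6 - 12*c^4 + 48*c^2 - 64)
(3) = 2*g + 14/3
(4) = -3
(5) = ((3.5*b - 3.96)*(3.58*b - 2.02)*(7.16*b - 4.04) + (37.59*b - 28.3168)*(-1.79*b^2 + 2.02*b + 1.39))/(-1.79*b^2 + 2.02*b + 1.39)^3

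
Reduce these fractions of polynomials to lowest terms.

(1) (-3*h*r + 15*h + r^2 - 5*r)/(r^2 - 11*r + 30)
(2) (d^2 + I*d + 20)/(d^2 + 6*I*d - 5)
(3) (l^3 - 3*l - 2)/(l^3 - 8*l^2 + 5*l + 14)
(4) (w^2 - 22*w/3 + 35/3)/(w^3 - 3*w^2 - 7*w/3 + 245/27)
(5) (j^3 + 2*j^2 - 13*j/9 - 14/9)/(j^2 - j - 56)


(1) = (-3*h + r)/(r - 6)
(2) = (d - 4*I)/(d + I)
(3) = (l + 1)/(l - 7)
(4) = (9*w - 45)/(9*w^2 - 6*w - 35)
(5) = (9*j^3 + 18*j^2 - 13*j - 14)/(9*j^2 - 9*j - 504)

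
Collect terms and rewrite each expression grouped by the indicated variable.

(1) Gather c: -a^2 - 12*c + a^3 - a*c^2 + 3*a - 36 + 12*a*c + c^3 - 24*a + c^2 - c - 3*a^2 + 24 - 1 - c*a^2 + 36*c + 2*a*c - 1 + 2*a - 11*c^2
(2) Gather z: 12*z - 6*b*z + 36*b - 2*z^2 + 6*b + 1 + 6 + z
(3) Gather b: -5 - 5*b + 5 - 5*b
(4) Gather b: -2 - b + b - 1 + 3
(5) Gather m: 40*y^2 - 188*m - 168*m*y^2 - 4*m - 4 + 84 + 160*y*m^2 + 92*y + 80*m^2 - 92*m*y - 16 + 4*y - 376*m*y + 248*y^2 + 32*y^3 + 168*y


(1) = a^3 - 4*a^2 - 19*a + c^3 + c^2*(-a - 10) + c*(-a^2 + 14*a + 23) - 14
(2) = 42*b - 2*z^2 + z*(13 - 6*b) + 7
(3) = -10*b
(4) = 0
(5) = m^2*(160*y + 80) + m*(-168*y^2 - 468*y - 192) + 32*y^3 + 288*y^2 + 264*y + 64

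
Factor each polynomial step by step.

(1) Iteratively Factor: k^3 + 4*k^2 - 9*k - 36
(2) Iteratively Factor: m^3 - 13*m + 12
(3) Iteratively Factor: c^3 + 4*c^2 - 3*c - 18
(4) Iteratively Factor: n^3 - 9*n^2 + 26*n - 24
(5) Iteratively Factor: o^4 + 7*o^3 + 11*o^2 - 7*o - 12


(1) = (k + 3)*(k^2 + k - 12) = (k - 3)*(k + 3)*(k + 4)
(2) = (m - 1)*(m^2 + m - 12) = (m - 1)*(m + 4)*(m - 3)
(3) = (c + 3)*(c^2 + c - 6) = (c + 3)^2*(c - 2)
(4) = (n - 3)*(n^2 - 6*n + 8) = (n - 3)*(n - 2)*(n - 4)
(5) = (o - 1)*(o^3 + 8*o^2 + 19*o + 12) = (o - 1)*(o + 1)*(o^2 + 7*o + 12) = (o - 1)*(o + 1)*(o + 3)*(o + 4)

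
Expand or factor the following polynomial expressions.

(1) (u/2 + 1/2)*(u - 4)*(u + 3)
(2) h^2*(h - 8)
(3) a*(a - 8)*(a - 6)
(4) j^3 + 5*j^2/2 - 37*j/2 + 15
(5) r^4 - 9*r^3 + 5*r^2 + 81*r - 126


(1) = u^3/2 - 13*u/2 - 6
(2) = h^3 - 8*h^2
(3) = a^3 - 14*a^2 + 48*a
(4) = (j - 5/2)*(j - 1)*(j + 6)
(5) = (r - 7)*(r - 3)*(r - 2)*(r + 3)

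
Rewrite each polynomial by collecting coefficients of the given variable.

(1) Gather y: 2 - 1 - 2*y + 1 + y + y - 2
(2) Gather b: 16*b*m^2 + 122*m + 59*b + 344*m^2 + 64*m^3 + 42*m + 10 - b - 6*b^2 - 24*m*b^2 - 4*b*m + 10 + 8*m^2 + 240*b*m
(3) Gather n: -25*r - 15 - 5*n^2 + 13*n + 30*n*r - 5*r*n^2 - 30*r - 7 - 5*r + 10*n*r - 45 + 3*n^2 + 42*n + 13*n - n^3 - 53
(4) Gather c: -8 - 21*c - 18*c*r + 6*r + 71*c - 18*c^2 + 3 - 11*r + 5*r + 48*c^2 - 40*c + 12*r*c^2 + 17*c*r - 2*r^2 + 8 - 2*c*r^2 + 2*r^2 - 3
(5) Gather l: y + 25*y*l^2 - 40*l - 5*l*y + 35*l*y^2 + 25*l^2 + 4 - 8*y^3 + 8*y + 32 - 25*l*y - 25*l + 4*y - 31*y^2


(1) = 0
(2) = b^2*(-24*m - 6) + b*(16*m^2 + 236*m + 58) + 64*m^3 + 352*m^2 + 164*m + 20
(3) = -n^3 + n^2*(-5*r - 2) + n*(40*r + 68) - 60*r - 120
(4) = c^2*(12*r + 30) + c*(-2*r^2 - r + 10)
(5) = l^2*(25*y + 25) + l*(35*y^2 - 30*y - 65) - 8*y^3 - 31*y^2 + 13*y + 36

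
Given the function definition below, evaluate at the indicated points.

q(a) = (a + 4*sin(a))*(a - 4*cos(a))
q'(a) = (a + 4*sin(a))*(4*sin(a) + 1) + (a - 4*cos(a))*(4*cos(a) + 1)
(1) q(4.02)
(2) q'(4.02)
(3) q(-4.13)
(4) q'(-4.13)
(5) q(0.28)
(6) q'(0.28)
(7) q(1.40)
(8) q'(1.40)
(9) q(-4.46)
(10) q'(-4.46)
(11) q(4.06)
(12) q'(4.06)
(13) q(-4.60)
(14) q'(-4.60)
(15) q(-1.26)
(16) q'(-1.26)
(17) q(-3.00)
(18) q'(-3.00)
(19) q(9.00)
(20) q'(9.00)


(1) = 6.19
(2) = -12.17
(3) = 1.52
(4) = -1.11
(5) = -4.94
(6) = -14.35
(7) = 3.85
(8) = 27.61
(9) = 2.03
(10) = -2.86
(11) = 5.72
(12) = -11.19
(13) = 2.60
(14) = -5.40
(15) = 12.59
(16) = 8.71
(17) = -3.42
(18) = -4.39
(19) = 134.64
(20) = -5.24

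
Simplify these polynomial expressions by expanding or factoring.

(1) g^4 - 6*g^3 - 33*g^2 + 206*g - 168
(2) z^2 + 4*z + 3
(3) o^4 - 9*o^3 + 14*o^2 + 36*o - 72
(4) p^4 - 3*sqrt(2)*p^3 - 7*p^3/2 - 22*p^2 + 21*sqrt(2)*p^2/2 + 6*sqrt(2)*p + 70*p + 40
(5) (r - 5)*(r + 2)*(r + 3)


(1) = (g - 7)*(g - 4)*(g - 1)*(g + 6)
(2) = (z + 1)*(z + 3)
(3) = (o - 6)*(o - 3)*(o - 2)*(o + 2)
(4) = (p - 4)*(p + 1/2)*(p - 5*sqrt(2))*(p + 2*sqrt(2))
(5) = r^3 - 19*r - 30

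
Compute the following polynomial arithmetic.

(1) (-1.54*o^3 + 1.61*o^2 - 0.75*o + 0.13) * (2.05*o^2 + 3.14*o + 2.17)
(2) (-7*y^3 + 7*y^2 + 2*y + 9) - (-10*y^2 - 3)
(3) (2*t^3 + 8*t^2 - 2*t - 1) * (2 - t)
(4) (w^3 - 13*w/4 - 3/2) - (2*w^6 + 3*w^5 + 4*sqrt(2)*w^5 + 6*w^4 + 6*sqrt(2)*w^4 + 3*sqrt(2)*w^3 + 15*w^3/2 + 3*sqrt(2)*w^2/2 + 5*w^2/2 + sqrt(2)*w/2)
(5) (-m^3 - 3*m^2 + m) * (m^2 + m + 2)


(1) = -3.157*o^5 - 1.5351*o^4 + 0.1761*o^3 + 1.4052*o^2 - 1.2193*o + 0.2821
(2) = -7*y^3 + 17*y^2 + 2*y + 12
(3) = -2*t^4 - 4*t^3 + 18*t^2 - 3*t - 2
(4) = -2*w^6 - 4*sqrt(2)*w^5 - 3*w^5 - 6*sqrt(2)*w^4 - 6*w^4 - 13*w^3/2 - 3*sqrt(2)*w^3 - 5*w^2/2 - 3*sqrt(2)*w^2/2 - 13*w/4 - sqrt(2)*w/2 - 3/2
(5) = -m^5 - 4*m^4 - 4*m^3 - 5*m^2 + 2*m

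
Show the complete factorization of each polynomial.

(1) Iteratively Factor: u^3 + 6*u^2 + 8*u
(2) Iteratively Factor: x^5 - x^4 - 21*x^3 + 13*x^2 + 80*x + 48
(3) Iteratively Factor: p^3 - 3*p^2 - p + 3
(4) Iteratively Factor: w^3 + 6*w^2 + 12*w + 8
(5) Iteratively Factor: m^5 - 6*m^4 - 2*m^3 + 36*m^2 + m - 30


(1) = (u + 2)*(u^2 + 4*u) = (u + 2)*(u + 4)*(u)
(2) = (x + 4)*(x^4 - 5*x^3 - x^2 + 17*x + 12) = (x - 3)*(x + 4)*(x^3 - 2*x^2 - 7*x - 4) = (x - 3)*(x + 1)*(x + 4)*(x^2 - 3*x - 4) = (x - 3)*(x + 1)^2*(x + 4)*(x - 4)
(3) = (p + 1)*(p^2 - 4*p + 3) = (p - 3)*(p + 1)*(p - 1)
(4) = (w + 2)*(w^2 + 4*w + 4) = (w + 2)^2*(w + 2)
(5) = (m + 2)*(m^4 - 8*m^3 + 14*m^2 + 8*m - 15) = (m - 5)*(m + 2)*(m^3 - 3*m^2 - m + 3) = (m - 5)*(m + 1)*(m + 2)*(m^2 - 4*m + 3) = (m - 5)*(m - 1)*(m + 1)*(m + 2)*(m - 3)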